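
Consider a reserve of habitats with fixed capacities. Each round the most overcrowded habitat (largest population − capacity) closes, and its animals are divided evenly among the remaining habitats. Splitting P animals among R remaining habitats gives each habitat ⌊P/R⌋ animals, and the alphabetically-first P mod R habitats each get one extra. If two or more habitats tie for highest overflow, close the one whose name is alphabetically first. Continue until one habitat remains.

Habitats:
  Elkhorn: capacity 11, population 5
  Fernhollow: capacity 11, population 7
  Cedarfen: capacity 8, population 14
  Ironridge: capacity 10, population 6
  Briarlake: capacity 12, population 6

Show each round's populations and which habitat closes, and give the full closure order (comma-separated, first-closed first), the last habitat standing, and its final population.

Closure order: Cedarfen, Fernhollow, Briarlake, Ironridge
Last habitat: Elkhorn with 38 animals

Round 1: Briarlake=6 Cedarfen=14 Elkhorn=5 Fernhollow=7 Ironridge=6 → close Cedarfen (overflow 6)
  14÷4 = 3 each, +1 to first 2
Round 2: Briarlake=10 Elkhorn=9 Fernhollow=10 Ironridge=9 → close Fernhollow (overflow -1)
  10÷3 = 3 each, +1 to first 1
Round 3: Briarlake=14 Elkhorn=12 Ironridge=12 → close Briarlake (overflow 2)
  14÷2 = 7 each, +1 to first 0
Round 4: Elkhorn=19 Ironridge=19 → close Ironridge (overflow 9)
  19÷1 = 19 each, +1 to first 0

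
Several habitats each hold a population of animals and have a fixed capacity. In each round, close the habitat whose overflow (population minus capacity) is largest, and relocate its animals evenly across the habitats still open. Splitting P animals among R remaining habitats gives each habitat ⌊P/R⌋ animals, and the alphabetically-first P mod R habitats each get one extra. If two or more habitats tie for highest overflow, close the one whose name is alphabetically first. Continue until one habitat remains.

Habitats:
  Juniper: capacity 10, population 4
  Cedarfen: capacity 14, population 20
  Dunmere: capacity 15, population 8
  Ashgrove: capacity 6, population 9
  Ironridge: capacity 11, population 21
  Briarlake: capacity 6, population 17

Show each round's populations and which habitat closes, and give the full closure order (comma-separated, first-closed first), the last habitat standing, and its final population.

Round 1: Ashgrove=9 Briarlake=17 Cedarfen=20 Dunmere=8 Ironridge=21 Juniper=4 → close Briarlake (overflow 11)
  17÷5 = 3 each, +1 to first 2
Round 2: Ashgrove=13 Cedarfen=24 Dunmere=11 Ironridge=24 Juniper=7 → close Ironridge (overflow 13)
  24÷4 = 6 each, +1 to first 0
Round 3: Ashgrove=19 Cedarfen=30 Dunmere=17 Juniper=13 → close Cedarfen (overflow 16)
  30÷3 = 10 each, +1 to first 0
Round 4: Ashgrove=29 Dunmere=27 Juniper=23 → close Ashgrove (overflow 23)
  29÷2 = 14 each, +1 to first 1
Round 5: Dunmere=42 Juniper=37 → close Dunmere (overflow 27)
  42÷1 = 42 each, +1 to first 0

Closure order: Briarlake, Ironridge, Cedarfen, Ashgrove, Dunmere
Last habitat: Juniper with 79 animals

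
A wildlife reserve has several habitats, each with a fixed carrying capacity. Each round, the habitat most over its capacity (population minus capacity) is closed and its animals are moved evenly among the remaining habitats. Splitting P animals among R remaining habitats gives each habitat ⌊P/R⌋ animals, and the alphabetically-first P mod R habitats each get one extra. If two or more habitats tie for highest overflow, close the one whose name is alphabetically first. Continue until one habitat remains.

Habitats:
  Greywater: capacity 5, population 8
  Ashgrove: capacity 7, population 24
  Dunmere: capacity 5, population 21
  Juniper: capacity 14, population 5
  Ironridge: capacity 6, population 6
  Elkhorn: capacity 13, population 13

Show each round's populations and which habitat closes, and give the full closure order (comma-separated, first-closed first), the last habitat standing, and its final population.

Round 1: Ashgrove=24 Dunmere=21 Elkhorn=13 Greywater=8 Ironridge=6 Juniper=5 → close Ashgrove (overflow 17)
  24÷5 = 4 each, +1 to first 4
Round 2: Dunmere=26 Elkhorn=18 Greywater=13 Ironridge=11 Juniper=9 → close Dunmere (overflow 21)
  26÷4 = 6 each, +1 to first 2
Round 3: Elkhorn=25 Greywater=20 Ironridge=17 Juniper=15 → close Greywater (overflow 15)
  20÷3 = 6 each, +1 to first 2
Round 4: Elkhorn=32 Ironridge=24 Juniper=21 → close Elkhorn (overflow 19)
  32÷2 = 16 each, +1 to first 0
Round 5: Ironridge=40 Juniper=37 → close Ironridge (overflow 34)
  40÷1 = 40 each, +1 to first 0

Closure order: Ashgrove, Dunmere, Greywater, Elkhorn, Ironridge
Last habitat: Juniper with 77 animals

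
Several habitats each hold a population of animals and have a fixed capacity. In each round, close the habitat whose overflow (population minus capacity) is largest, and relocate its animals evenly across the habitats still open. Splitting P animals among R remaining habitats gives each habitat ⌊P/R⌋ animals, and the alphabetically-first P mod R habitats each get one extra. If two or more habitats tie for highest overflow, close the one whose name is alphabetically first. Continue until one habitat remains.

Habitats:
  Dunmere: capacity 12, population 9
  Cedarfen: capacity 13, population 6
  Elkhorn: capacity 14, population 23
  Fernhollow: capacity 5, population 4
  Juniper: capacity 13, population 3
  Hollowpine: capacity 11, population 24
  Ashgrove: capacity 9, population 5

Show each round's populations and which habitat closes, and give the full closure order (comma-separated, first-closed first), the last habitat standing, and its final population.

Round 1: Ashgrove=5 Cedarfen=6 Dunmere=9 Elkhorn=23 Fernhollow=4 Hollowpine=24 Juniper=3 → close Hollowpine (overflow 13)
  24÷6 = 4 each, +1 to first 0
Round 2: Ashgrove=9 Cedarfen=10 Dunmere=13 Elkhorn=27 Fernhollow=8 Juniper=7 → close Elkhorn (overflow 13)
  27÷5 = 5 each, +1 to first 2
Round 3: Ashgrove=15 Cedarfen=16 Dunmere=18 Fernhollow=13 Juniper=12 → close Fernhollow (overflow 8)
  13÷4 = 3 each, +1 to first 1
Round 4: Ashgrove=19 Cedarfen=19 Dunmere=21 Juniper=15 → close Ashgrove (overflow 10)
  19÷3 = 6 each, +1 to first 1
Round 5: Cedarfen=26 Dunmere=27 Juniper=21 → close Dunmere (overflow 15)
  27÷2 = 13 each, +1 to first 1
Round 6: Cedarfen=40 Juniper=34 → close Cedarfen (overflow 27)
  40÷1 = 40 each, +1 to first 0

Closure order: Hollowpine, Elkhorn, Fernhollow, Ashgrove, Dunmere, Cedarfen
Last habitat: Juniper with 74 animals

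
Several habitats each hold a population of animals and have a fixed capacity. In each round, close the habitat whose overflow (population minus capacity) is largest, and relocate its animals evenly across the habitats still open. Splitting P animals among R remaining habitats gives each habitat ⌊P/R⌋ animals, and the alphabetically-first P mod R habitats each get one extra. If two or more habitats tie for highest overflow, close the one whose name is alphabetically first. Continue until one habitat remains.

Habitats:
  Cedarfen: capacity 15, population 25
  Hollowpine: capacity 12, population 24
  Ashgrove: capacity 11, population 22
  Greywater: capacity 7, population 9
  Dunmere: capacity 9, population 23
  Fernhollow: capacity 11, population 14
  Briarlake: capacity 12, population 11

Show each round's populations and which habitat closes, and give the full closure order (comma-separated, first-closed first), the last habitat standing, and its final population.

Round 1: Ashgrove=22 Briarlake=11 Cedarfen=25 Dunmere=23 Fernhollow=14 Greywater=9 Hollowpine=24 → close Dunmere (overflow 14)
  23÷6 = 3 each, +1 to first 5
Round 2: Ashgrove=26 Briarlake=15 Cedarfen=29 Fernhollow=18 Greywater=13 Hollowpine=27 → close Ashgrove (overflow 15)
  26÷5 = 5 each, +1 to first 1
Round 3: Briarlake=21 Cedarfen=34 Fernhollow=23 Greywater=18 Hollowpine=32 → close Hollowpine (overflow 20)
  32÷4 = 8 each, +1 to first 0
Round 4: Briarlake=29 Cedarfen=42 Fernhollow=31 Greywater=26 → close Cedarfen (overflow 27)
  42÷3 = 14 each, +1 to first 0
Round 5: Briarlake=43 Fernhollow=45 Greywater=40 → close Fernhollow (overflow 34)
  45÷2 = 22 each, +1 to first 1
Round 6: Briarlake=66 Greywater=62 → close Greywater (overflow 55)
  62÷1 = 62 each, +1 to first 0

Closure order: Dunmere, Ashgrove, Hollowpine, Cedarfen, Fernhollow, Greywater
Last habitat: Briarlake with 128 animals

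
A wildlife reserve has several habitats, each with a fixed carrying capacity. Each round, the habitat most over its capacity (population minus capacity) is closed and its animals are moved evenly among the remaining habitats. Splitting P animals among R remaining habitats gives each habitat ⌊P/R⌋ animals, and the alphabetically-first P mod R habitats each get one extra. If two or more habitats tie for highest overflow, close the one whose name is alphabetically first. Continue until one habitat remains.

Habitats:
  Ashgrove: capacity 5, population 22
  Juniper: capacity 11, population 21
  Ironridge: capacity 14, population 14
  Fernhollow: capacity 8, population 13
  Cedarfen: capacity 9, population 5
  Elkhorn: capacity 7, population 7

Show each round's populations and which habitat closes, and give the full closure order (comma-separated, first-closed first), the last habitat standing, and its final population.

Round 1: Ashgrove=22 Cedarfen=5 Elkhorn=7 Fernhollow=13 Ironridge=14 Juniper=21 → close Ashgrove (overflow 17)
  22÷5 = 4 each, +1 to first 2
Round 2: Cedarfen=10 Elkhorn=12 Fernhollow=17 Ironridge=18 Juniper=25 → close Juniper (overflow 14)
  25÷4 = 6 each, +1 to first 1
Round 3: Cedarfen=17 Elkhorn=18 Fernhollow=23 Ironridge=24 → close Fernhollow (overflow 15)
  23÷3 = 7 each, +1 to first 2
Round 4: Cedarfen=25 Elkhorn=26 Ironridge=31 → close Elkhorn (overflow 19)
  26÷2 = 13 each, +1 to first 0
Round 5: Cedarfen=38 Ironridge=44 → close Ironridge (overflow 30)
  44÷1 = 44 each, +1 to first 0

Closure order: Ashgrove, Juniper, Fernhollow, Elkhorn, Ironridge
Last habitat: Cedarfen with 82 animals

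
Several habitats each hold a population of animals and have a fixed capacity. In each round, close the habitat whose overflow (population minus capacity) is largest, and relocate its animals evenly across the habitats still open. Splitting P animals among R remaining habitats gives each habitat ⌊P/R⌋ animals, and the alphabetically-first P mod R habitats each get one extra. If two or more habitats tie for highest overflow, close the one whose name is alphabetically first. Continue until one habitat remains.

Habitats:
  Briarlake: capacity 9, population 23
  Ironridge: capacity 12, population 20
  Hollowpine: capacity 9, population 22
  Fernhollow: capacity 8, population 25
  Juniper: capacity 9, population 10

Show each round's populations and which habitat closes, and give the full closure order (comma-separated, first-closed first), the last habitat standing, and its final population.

Round 1: Briarlake=23 Fernhollow=25 Hollowpine=22 Ironridge=20 Juniper=10 → close Fernhollow (overflow 17)
  25÷4 = 6 each, +1 to first 1
Round 2: Briarlake=30 Hollowpine=28 Ironridge=26 Juniper=16 → close Briarlake (overflow 21)
  30÷3 = 10 each, +1 to first 0
Round 3: Hollowpine=38 Ironridge=36 Juniper=26 → close Hollowpine (overflow 29)
  38÷2 = 19 each, +1 to first 0
Round 4: Ironridge=55 Juniper=45 → close Ironridge (overflow 43)
  55÷1 = 55 each, +1 to first 0

Closure order: Fernhollow, Briarlake, Hollowpine, Ironridge
Last habitat: Juniper with 100 animals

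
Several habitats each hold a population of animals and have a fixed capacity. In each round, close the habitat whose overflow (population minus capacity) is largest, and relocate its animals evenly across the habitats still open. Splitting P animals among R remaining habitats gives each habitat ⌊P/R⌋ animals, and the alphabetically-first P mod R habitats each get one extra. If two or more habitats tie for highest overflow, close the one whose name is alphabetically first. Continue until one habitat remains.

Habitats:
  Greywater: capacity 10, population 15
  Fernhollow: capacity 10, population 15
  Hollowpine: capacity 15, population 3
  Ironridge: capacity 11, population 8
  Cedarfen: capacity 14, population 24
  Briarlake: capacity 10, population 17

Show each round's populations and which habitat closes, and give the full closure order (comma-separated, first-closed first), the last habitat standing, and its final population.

Closure order: Cedarfen, Briarlake, Fernhollow, Greywater, Ironridge
Last habitat: Hollowpine with 82 animals

Round 1: Briarlake=17 Cedarfen=24 Fernhollow=15 Greywater=15 Hollowpine=3 Ironridge=8 → close Cedarfen (overflow 10)
  24÷5 = 4 each, +1 to first 4
Round 2: Briarlake=22 Fernhollow=20 Greywater=20 Hollowpine=8 Ironridge=12 → close Briarlake (overflow 12)
  22÷4 = 5 each, +1 to first 2
Round 3: Fernhollow=26 Greywater=26 Hollowpine=13 Ironridge=17 → close Fernhollow (overflow 16)
  26÷3 = 8 each, +1 to first 2
Round 4: Greywater=35 Hollowpine=22 Ironridge=25 → close Greywater (overflow 25)
  35÷2 = 17 each, +1 to first 1
Round 5: Hollowpine=40 Ironridge=42 → close Ironridge (overflow 31)
  42÷1 = 42 each, +1 to first 0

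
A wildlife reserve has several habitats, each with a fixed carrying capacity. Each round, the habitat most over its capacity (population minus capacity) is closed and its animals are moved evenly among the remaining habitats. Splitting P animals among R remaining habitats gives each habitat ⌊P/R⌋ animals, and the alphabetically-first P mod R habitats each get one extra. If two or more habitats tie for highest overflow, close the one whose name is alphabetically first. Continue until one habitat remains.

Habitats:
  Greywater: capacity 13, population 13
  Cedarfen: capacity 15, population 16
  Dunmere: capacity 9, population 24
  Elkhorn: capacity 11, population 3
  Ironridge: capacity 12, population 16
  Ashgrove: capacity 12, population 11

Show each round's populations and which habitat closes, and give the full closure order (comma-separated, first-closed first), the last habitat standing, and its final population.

Round 1: Ashgrove=11 Cedarfen=16 Dunmere=24 Elkhorn=3 Greywater=13 Ironridge=16 → close Dunmere (overflow 15)
  24÷5 = 4 each, +1 to first 4
Round 2: Ashgrove=16 Cedarfen=21 Elkhorn=8 Greywater=18 Ironridge=20 → close Ironridge (overflow 8)
  20÷4 = 5 each, +1 to first 0
Round 3: Ashgrove=21 Cedarfen=26 Elkhorn=13 Greywater=23 → close Cedarfen (overflow 11)
  26÷3 = 8 each, +1 to first 2
Round 4: Ashgrove=30 Elkhorn=22 Greywater=31 → close Ashgrove (overflow 18)
  30÷2 = 15 each, +1 to first 0
Round 5: Elkhorn=37 Greywater=46 → close Greywater (overflow 33)
  46÷1 = 46 each, +1 to first 0

Closure order: Dunmere, Ironridge, Cedarfen, Ashgrove, Greywater
Last habitat: Elkhorn with 83 animals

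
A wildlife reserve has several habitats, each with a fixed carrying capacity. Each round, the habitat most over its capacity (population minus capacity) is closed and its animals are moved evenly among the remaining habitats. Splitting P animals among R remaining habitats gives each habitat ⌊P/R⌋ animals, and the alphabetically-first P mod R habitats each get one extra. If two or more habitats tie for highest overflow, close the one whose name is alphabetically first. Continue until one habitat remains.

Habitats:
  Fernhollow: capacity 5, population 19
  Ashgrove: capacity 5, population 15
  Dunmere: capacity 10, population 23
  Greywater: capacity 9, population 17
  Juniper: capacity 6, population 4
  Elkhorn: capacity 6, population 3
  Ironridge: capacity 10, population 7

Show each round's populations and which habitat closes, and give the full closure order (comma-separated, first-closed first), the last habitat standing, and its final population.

Round 1: Ashgrove=15 Dunmere=23 Elkhorn=3 Fernhollow=19 Greywater=17 Ironridge=7 Juniper=4 → close Fernhollow (overflow 14)
  19÷6 = 3 each, +1 to first 1
Round 2: Ashgrove=19 Dunmere=26 Elkhorn=6 Greywater=20 Ironridge=10 Juniper=7 → close Dunmere (overflow 16)
  26÷5 = 5 each, +1 to first 1
Round 3: Ashgrove=25 Elkhorn=11 Greywater=25 Ironridge=15 Juniper=12 → close Ashgrove (overflow 20)
  25÷4 = 6 each, +1 to first 1
Round 4: Elkhorn=18 Greywater=31 Ironridge=21 Juniper=18 → close Greywater (overflow 22)
  31÷3 = 10 each, +1 to first 1
Round 5: Elkhorn=29 Ironridge=31 Juniper=28 → close Elkhorn (overflow 23)
  29÷2 = 14 each, +1 to first 1
Round 6: Ironridge=46 Juniper=42 → close Ironridge (overflow 36)
  46÷1 = 46 each, +1 to first 0

Closure order: Fernhollow, Dunmere, Ashgrove, Greywater, Elkhorn, Ironridge
Last habitat: Juniper with 88 animals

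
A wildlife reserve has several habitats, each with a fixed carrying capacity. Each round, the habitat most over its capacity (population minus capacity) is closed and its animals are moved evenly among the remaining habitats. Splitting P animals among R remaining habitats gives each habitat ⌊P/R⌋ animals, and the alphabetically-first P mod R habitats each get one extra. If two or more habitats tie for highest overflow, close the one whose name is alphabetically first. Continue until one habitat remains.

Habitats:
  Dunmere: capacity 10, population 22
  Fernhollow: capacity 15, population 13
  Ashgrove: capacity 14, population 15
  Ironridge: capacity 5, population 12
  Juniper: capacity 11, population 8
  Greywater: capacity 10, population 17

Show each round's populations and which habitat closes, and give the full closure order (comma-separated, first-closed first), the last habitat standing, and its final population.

Round 1: Ashgrove=15 Dunmere=22 Fernhollow=13 Greywater=17 Ironridge=12 Juniper=8 → close Dunmere (overflow 12)
  22÷5 = 4 each, +1 to first 2
Round 2: Ashgrove=20 Fernhollow=18 Greywater=21 Ironridge=16 Juniper=12 → close Greywater (overflow 11)
  21÷4 = 5 each, +1 to first 1
Round 3: Ashgrove=26 Fernhollow=23 Ironridge=21 Juniper=17 → close Ironridge (overflow 16)
  21÷3 = 7 each, +1 to first 0
Round 4: Ashgrove=33 Fernhollow=30 Juniper=24 → close Ashgrove (overflow 19)
  33÷2 = 16 each, +1 to first 1
Round 5: Fernhollow=47 Juniper=40 → close Fernhollow (overflow 32)
  47÷1 = 47 each, +1 to first 0

Closure order: Dunmere, Greywater, Ironridge, Ashgrove, Fernhollow
Last habitat: Juniper with 87 animals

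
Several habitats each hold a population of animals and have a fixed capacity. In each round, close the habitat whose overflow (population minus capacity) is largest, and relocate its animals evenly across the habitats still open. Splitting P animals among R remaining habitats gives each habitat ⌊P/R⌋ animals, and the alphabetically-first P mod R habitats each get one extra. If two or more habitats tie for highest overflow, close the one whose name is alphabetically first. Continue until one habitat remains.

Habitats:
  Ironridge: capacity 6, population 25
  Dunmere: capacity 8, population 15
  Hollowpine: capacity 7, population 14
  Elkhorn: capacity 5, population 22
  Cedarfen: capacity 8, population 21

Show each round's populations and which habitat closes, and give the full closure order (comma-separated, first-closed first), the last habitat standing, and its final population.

Round 1: Cedarfen=21 Dunmere=15 Elkhorn=22 Hollowpine=14 Ironridge=25 → close Ironridge (overflow 19)
  25÷4 = 6 each, +1 to first 1
Round 2: Cedarfen=28 Dunmere=21 Elkhorn=28 Hollowpine=20 → close Elkhorn (overflow 23)
  28÷3 = 9 each, +1 to first 1
Round 3: Cedarfen=38 Dunmere=30 Hollowpine=29 → close Cedarfen (overflow 30)
  38÷2 = 19 each, +1 to first 0
Round 4: Dunmere=49 Hollowpine=48 → close Dunmere (overflow 41)
  49÷1 = 49 each, +1 to first 0

Closure order: Ironridge, Elkhorn, Cedarfen, Dunmere
Last habitat: Hollowpine with 97 animals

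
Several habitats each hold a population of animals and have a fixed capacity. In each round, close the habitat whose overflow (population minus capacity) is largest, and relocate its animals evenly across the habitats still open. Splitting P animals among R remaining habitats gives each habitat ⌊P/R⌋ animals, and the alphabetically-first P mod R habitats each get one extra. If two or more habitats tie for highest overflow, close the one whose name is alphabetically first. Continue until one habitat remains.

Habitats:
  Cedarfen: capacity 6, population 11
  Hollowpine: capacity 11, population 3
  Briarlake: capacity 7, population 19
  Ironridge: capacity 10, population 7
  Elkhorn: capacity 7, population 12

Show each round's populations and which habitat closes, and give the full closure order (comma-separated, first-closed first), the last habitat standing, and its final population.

Round 1: Briarlake=19 Cedarfen=11 Elkhorn=12 Hollowpine=3 Ironridge=7 → close Briarlake (overflow 12)
  19÷4 = 4 each, +1 to first 3
Round 2: Cedarfen=16 Elkhorn=17 Hollowpine=8 Ironridge=11 → close Cedarfen (overflow 10)
  16÷3 = 5 each, +1 to first 1
Round 3: Elkhorn=23 Hollowpine=13 Ironridge=16 → close Elkhorn (overflow 16)
  23÷2 = 11 each, +1 to first 1
Round 4: Hollowpine=25 Ironridge=27 → close Ironridge (overflow 17)
  27÷1 = 27 each, +1 to first 0

Closure order: Briarlake, Cedarfen, Elkhorn, Ironridge
Last habitat: Hollowpine with 52 animals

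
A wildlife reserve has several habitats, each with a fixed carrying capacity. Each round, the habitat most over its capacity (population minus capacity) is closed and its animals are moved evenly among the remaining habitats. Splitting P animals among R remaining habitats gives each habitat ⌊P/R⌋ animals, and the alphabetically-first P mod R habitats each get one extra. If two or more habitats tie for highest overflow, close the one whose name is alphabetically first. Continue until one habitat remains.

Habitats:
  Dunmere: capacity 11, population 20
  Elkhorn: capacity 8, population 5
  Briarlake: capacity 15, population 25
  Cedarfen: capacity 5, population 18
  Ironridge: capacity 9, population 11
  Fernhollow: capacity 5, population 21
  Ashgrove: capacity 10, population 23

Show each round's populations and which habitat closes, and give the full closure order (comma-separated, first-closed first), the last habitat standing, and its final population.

Closure order: Fernhollow, Ashgrove, Cedarfen, Briarlake, Dunmere, Ironridge
Last habitat: Elkhorn with 123 animals

Round 1: Ashgrove=23 Briarlake=25 Cedarfen=18 Dunmere=20 Elkhorn=5 Fernhollow=21 Ironridge=11 → close Fernhollow (overflow 16)
  21÷6 = 3 each, +1 to first 3
Round 2: Ashgrove=27 Briarlake=29 Cedarfen=22 Dunmere=23 Elkhorn=8 Ironridge=14 → close Ashgrove (overflow 17)
  27÷5 = 5 each, +1 to first 2
Round 3: Briarlake=35 Cedarfen=28 Dunmere=28 Elkhorn=13 Ironridge=19 → close Cedarfen (overflow 23)
  28÷4 = 7 each, +1 to first 0
Round 4: Briarlake=42 Dunmere=35 Elkhorn=20 Ironridge=26 → close Briarlake (overflow 27)
  42÷3 = 14 each, +1 to first 0
Round 5: Dunmere=49 Elkhorn=34 Ironridge=40 → close Dunmere (overflow 38)
  49÷2 = 24 each, +1 to first 1
Round 6: Elkhorn=59 Ironridge=64 → close Ironridge (overflow 55)
  64÷1 = 64 each, +1 to first 0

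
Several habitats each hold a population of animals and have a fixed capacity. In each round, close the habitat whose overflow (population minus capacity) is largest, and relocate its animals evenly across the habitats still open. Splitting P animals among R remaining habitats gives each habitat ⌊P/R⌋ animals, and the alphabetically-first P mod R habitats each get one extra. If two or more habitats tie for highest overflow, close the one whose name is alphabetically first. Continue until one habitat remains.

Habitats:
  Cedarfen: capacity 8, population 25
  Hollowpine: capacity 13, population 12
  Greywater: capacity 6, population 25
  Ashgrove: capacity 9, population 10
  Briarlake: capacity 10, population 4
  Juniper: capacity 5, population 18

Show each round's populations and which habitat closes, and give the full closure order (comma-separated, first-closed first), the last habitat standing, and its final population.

Closure order: Greywater, Cedarfen, Juniper, Ashgrove, Hollowpine
Last habitat: Briarlake with 94 animals

Round 1: Ashgrove=10 Briarlake=4 Cedarfen=25 Greywater=25 Hollowpine=12 Juniper=18 → close Greywater (overflow 19)
  25÷5 = 5 each, +1 to first 0
Round 2: Ashgrove=15 Briarlake=9 Cedarfen=30 Hollowpine=17 Juniper=23 → close Cedarfen (overflow 22)
  30÷4 = 7 each, +1 to first 2
Round 3: Ashgrove=23 Briarlake=17 Hollowpine=24 Juniper=30 → close Juniper (overflow 25)
  30÷3 = 10 each, +1 to first 0
Round 4: Ashgrove=33 Briarlake=27 Hollowpine=34 → close Ashgrove (overflow 24)
  33÷2 = 16 each, +1 to first 1
Round 5: Briarlake=44 Hollowpine=50 → close Hollowpine (overflow 37)
  50÷1 = 50 each, +1 to first 0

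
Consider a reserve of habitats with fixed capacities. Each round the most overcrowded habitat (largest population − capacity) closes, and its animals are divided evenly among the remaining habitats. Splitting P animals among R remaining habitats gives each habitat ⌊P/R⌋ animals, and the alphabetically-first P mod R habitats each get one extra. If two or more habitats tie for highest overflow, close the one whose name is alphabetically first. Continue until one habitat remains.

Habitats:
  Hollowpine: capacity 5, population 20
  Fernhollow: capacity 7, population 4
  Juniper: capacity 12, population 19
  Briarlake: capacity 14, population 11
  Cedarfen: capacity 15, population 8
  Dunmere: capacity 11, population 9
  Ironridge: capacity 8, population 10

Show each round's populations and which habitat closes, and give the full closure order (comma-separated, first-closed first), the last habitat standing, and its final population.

Round 1: Briarlake=11 Cedarfen=8 Dunmere=9 Fernhollow=4 Hollowpine=20 Ironridge=10 Juniper=19 → close Hollowpine (overflow 15)
  20÷6 = 3 each, +1 to first 2
Round 2: Briarlake=15 Cedarfen=12 Dunmere=12 Fernhollow=7 Ironridge=13 Juniper=22 → close Juniper (overflow 10)
  22÷5 = 4 each, +1 to first 2
Round 3: Briarlake=20 Cedarfen=17 Dunmere=16 Fernhollow=11 Ironridge=17 → close Ironridge (overflow 9)
  17÷4 = 4 each, +1 to first 1
Round 4: Briarlake=25 Cedarfen=21 Dunmere=20 Fernhollow=15 → close Briarlake (overflow 11)
  25÷3 = 8 each, +1 to first 1
Round 5: Cedarfen=30 Dunmere=28 Fernhollow=23 → close Dunmere (overflow 17)
  28÷2 = 14 each, +1 to first 0
Round 6: Cedarfen=44 Fernhollow=37 → close Fernhollow (overflow 30)
  37÷1 = 37 each, +1 to first 0

Closure order: Hollowpine, Juniper, Ironridge, Briarlake, Dunmere, Fernhollow
Last habitat: Cedarfen with 81 animals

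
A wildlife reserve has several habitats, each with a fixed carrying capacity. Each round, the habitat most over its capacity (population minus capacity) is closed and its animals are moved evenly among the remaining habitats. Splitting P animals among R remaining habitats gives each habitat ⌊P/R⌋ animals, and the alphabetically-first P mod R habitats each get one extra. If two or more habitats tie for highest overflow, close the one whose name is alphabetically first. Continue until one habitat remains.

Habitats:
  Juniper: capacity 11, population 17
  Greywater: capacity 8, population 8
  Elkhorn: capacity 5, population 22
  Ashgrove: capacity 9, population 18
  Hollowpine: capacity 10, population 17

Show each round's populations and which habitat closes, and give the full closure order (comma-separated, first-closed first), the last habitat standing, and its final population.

Round 1: Ashgrove=18 Elkhorn=22 Greywater=8 Hollowpine=17 Juniper=17 → close Elkhorn (overflow 17)
  22÷4 = 5 each, +1 to first 2
Round 2: Ashgrove=24 Greywater=14 Hollowpine=22 Juniper=22 → close Ashgrove (overflow 15)
  24÷3 = 8 each, +1 to first 0
Round 3: Greywater=22 Hollowpine=30 Juniper=30 → close Hollowpine (overflow 20)
  30÷2 = 15 each, +1 to first 0
Round 4: Greywater=37 Juniper=45 → close Juniper (overflow 34)
  45÷1 = 45 each, +1 to first 0

Closure order: Elkhorn, Ashgrove, Hollowpine, Juniper
Last habitat: Greywater with 82 animals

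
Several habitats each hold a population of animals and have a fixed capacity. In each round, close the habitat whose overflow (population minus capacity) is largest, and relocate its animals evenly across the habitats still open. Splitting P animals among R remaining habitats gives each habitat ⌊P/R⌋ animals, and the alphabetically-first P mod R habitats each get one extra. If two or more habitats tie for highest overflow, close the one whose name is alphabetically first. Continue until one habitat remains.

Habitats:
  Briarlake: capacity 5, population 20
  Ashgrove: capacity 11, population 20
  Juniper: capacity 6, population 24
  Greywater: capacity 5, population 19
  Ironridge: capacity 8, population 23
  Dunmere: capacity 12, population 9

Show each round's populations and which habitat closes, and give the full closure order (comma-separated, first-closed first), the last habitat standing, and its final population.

Closure order: Juniper, Briarlake, Greywater, Ironridge, Ashgrove
Last habitat: Dunmere with 115 animals

Round 1: Ashgrove=20 Briarlake=20 Dunmere=9 Greywater=19 Ironridge=23 Juniper=24 → close Juniper (overflow 18)
  24÷5 = 4 each, +1 to first 4
Round 2: Ashgrove=25 Briarlake=25 Dunmere=14 Greywater=24 Ironridge=27 → close Briarlake (overflow 20)
  25÷4 = 6 each, +1 to first 1
Round 3: Ashgrove=32 Dunmere=20 Greywater=30 Ironridge=33 → close Greywater (overflow 25)
  30÷3 = 10 each, +1 to first 0
Round 4: Ashgrove=42 Dunmere=30 Ironridge=43 → close Ironridge (overflow 35)
  43÷2 = 21 each, +1 to first 1
Round 5: Ashgrove=64 Dunmere=51 → close Ashgrove (overflow 53)
  64÷1 = 64 each, +1 to first 0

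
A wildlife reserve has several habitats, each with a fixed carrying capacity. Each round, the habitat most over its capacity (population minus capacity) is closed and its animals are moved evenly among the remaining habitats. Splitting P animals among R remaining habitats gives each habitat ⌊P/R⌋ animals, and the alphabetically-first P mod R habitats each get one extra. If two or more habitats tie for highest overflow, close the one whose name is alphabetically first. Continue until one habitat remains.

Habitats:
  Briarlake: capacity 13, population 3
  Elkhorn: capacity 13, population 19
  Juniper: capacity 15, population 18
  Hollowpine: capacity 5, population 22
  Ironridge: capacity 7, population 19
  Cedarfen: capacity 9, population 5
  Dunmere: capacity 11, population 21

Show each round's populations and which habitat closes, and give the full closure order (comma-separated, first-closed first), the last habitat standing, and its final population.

Closure order: Hollowpine, Ironridge, Dunmere, Elkhorn, Juniper, Cedarfen
Last habitat: Briarlake with 107 animals

Round 1: Briarlake=3 Cedarfen=5 Dunmere=21 Elkhorn=19 Hollowpine=22 Ironridge=19 Juniper=18 → close Hollowpine (overflow 17)
  22÷6 = 3 each, +1 to first 4
Round 2: Briarlake=7 Cedarfen=9 Dunmere=25 Elkhorn=23 Ironridge=22 Juniper=21 → close Ironridge (overflow 15)
  22÷5 = 4 each, +1 to first 2
Round 3: Briarlake=12 Cedarfen=14 Dunmere=29 Elkhorn=27 Juniper=25 → close Dunmere (overflow 18)
  29÷4 = 7 each, +1 to first 1
Round 4: Briarlake=20 Cedarfen=21 Elkhorn=34 Juniper=32 → close Elkhorn (overflow 21)
  34÷3 = 11 each, +1 to first 1
Round 5: Briarlake=32 Cedarfen=32 Juniper=43 → close Juniper (overflow 28)
  43÷2 = 21 each, +1 to first 1
Round 6: Briarlake=54 Cedarfen=53 → close Cedarfen (overflow 44)
  53÷1 = 53 each, +1 to first 0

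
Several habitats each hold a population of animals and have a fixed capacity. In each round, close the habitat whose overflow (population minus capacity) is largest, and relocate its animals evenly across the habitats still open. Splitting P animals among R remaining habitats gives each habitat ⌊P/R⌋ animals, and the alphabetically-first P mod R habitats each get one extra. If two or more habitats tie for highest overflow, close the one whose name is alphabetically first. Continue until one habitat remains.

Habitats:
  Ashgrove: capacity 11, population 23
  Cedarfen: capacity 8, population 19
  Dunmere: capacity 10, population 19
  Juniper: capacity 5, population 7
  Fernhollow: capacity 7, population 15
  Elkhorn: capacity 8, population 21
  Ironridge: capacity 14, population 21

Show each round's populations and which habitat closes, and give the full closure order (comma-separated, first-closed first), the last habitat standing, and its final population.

Closure order: Elkhorn, Ashgrove, Cedarfen, Dunmere, Fernhollow, Ironridge
Last habitat: Juniper with 125 animals

Round 1: Ashgrove=23 Cedarfen=19 Dunmere=19 Elkhorn=21 Fernhollow=15 Ironridge=21 Juniper=7 → close Elkhorn (overflow 13)
  21÷6 = 3 each, +1 to first 3
Round 2: Ashgrove=27 Cedarfen=23 Dunmere=23 Fernhollow=18 Ironridge=24 Juniper=10 → close Ashgrove (overflow 16)
  27÷5 = 5 each, +1 to first 2
Round 3: Cedarfen=29 Dunmere=29 Fernhollow=23 Ironridge=29 Juniper=15 → close Cedarfen (overflow 21)
  29÷4 = 7 each, +1 to first 1
Round 4: Dunmere=37 Fernhollow=30 Ironridge=36 Juniper=22 → close Dunmere (overflow 27)
  37÷3 = 12 each, +1 to first 1
Round 5: Fernhollow=43 Ironridge=48 Juniper=34 → close Fernhollow (overflow 36)
  43÷2 = 21 each, +1 to first 1
Round 6: Ironridge=70 Juniper=55 → close Ironridge (overflow 56)
  70÷1 = 70 each, +1 to first 0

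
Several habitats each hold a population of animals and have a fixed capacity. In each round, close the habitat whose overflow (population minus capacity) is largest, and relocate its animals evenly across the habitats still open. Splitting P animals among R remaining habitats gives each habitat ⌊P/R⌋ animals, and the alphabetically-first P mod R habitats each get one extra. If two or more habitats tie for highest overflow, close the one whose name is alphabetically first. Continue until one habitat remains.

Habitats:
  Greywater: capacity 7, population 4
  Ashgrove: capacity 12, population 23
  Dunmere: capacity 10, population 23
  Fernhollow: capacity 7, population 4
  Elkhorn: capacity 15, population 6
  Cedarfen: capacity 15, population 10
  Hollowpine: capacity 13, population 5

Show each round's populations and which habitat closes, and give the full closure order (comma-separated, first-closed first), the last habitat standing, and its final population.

Closure order: Dunmere, Ashgrove, Fernhollow, Cedarfen, Greywater, Elkhorn
Last habitat: Hollowpine with 75 animals

Round 1: Ashgrove=23 Cedarfen=10 Dunmere=23 Elkhorn=6 Fernhollow=4 Greywater=4 Hollowpine=5 → close Dunmere (overflow 13)
  23÷6 = 3 each, +1 to first 5
Round 2: Ashgrove=27 Cedarfen=14 Elkhorn=10 Fernhollow=8 Greywater=8 Hollowpine=8 → close Ashgrove (overflow 15)
  27÷5 = 5 each, +1 to first 2
Round 3: Cedarfen=20 Elkhorn=16 Fernhollow=13 Greywater=13 Hollowpine=13 → close Fernhollow (overflow 6)
  13÷4 = 3 each, +1 to first 1
Round 4: Cedarfen=24 Elkhorn=19 Greywater=16 Hollowpine=16 → close Cedarfen (overflow 9)
  24÷3 = 8 each, +1 to first 0
Round 5: Elkhorn=27 Greywater=24 Hollowpine=24 → close Greywater (overflow 17)
  24÷2 = 12 each, +1 to first 0
Round 6: Elkhorn=39 Hollowpine=36 → close Elkhorn (overflow 24)
  39÷1 = 39 each, +1 to first 0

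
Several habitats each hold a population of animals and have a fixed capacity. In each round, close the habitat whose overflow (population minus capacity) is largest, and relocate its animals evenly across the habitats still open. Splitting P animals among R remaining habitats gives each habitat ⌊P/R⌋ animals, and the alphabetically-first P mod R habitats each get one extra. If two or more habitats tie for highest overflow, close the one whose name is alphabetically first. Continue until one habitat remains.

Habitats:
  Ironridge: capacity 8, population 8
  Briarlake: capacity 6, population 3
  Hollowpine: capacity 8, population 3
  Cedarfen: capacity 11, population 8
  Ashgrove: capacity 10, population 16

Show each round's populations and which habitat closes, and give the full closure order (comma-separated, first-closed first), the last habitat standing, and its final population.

Closure order: Ashgrove, Ironridge, Briarlake, Cedarfen
Last habitat: Hollowpine with 38 animals

Round 1: Ashgrove=16 Briarlake=3 Cedarfen=8 Hollowpine=3 Ironridge=8 → close Ashgrove (overflow 6)
  16÷4 = 4 each, +1 to first 0
Round 2: Briarlake=7 Cedarfen=12 Hollowpine=7 Ironridge=12 → close Ironridge (overflow 4)
  12÷3 = 4 each, +1 to first 0
Round 3: Briarlake=11 Cedarfen=16 Hollowpine=11 → close Briarlake (overflow 5)
  11÷2 = 5 each, +1 to first 1
Round 4: Cedarfen=22 Hollowpine=16 → close Cedarfen (overflow 11)
  22÷1 = 22 each, +1 to first 0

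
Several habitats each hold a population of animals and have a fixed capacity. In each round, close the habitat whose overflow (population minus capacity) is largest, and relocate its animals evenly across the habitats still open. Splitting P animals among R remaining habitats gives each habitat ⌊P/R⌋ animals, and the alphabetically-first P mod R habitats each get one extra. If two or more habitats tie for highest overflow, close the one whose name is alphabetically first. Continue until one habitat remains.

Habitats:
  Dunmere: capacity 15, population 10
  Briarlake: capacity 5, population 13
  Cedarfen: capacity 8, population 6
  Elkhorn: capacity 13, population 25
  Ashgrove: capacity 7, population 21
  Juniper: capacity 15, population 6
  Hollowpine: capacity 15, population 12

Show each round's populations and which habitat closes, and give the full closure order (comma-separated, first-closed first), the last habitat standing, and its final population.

Closure order: Ashgrove, Elkhorn, Briarlake, Cedarfen, Dunmere, Hollowpine
Last habitat: Juniper with 93 animals

Round 1: Ashgrove=21 Briarlake=13 Cedarfen=6 Dunmere=10 Elkhorn=25 Hollowpine=12 Juniper=6 → close Ashgrove (overflow 14)
  21÷6 = 3 each, +1 to first 3
Round 2: Briarlake=17 Cedarfen=10 Dunmere=14 Elkhorn=28 Hollowpine=15 Juniper=9 → close Elkhorn (overflow 15)
  28÷5 = 5 each, +1 to first 3
Round 3: Briarlake=23 Cedarfen=16 Dunmere=20 Hollowpine=20 Juniper=14 → close Briarlake (overflow 18)
  23÷4 = 5 each, +1 to first 3
Round 4: Cedarfen=22 Dunmere=26 Hollowpine=26 Juniper=19 → close Cedarfen (overflow 14)
  22÷3 = 7 each, +1 to first 1
Round 5: Dunmere=34 Hollowpine=33 Juniper=26 → close Dunmere (overflow 19)
  34÷2 = 17 each, +1 to first 0
Round 6: Hollowpine=50 Juniper=43 → close Hollowpine (overflow 35)
  50÷1 = 50 each, +1 to first 0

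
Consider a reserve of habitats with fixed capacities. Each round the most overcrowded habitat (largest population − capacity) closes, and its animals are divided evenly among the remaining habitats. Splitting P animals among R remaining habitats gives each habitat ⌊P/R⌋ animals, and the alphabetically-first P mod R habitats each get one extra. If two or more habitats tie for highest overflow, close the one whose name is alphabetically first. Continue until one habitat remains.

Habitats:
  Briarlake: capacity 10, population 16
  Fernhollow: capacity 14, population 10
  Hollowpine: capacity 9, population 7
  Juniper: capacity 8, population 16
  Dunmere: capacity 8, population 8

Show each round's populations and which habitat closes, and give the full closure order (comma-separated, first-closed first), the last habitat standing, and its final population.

Round 1: Briarlake=16 Dunmere=8 Fernhollow=10 Hollowpine=7 Juniper=16 → close Juniper (overflow 8)
  16÷4 = 4 each, +1 to first 0
Round 2: Briarlake=20 Dunmere=12 Fernhollow=14 Hollowpine=11 → close Briarlake (overflow 10)
  20÷3 = 6 each, +1 to first 2
Round 3: Dunmere=19 Fernhollow=21 Hollowpine=17 → close Dunmere (overflow 11)
  19÷2 = 9 each, +1 to first 1
Round 4: Fernhollow=31 Hollowpine=26 → close Fernhollow (overflow 17)
  31÷1 = 31 each, +1 to first 0

Closure order: Juniper, Briarlake, Dunmere, Fernhollow
Last habitat: Hollowpine with 57 animals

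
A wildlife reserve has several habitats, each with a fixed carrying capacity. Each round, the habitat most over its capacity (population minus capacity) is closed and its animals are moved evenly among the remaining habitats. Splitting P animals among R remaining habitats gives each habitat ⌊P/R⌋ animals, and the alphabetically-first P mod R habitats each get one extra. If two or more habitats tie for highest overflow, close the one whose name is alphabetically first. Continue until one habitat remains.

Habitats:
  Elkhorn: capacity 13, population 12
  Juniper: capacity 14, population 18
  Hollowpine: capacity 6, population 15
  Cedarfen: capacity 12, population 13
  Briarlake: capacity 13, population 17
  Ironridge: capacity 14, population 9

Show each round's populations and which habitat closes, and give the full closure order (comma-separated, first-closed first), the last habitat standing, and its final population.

Closure order: Hollowpine, Briarlake, Juniper, Cedarfen, Elkhorn
Last habitat: Ironridge with 84 animals

Round 1: Briarlake=17 Cedarfen=13 Elkhorn=12 Hollowpine=15 Ironridge=9 Juniper=18 → close Hollowpine (overflow 9)
  15÷5 = 3 each, +1 to first 0
Round 2: Briarlake=20 Cedarfen=16 Elkhorn=15 Ironridge=12 Juniper=21 → close Briarlake (overflow 7)
  20÷4 = 5 each, +1 to first 0
Round 3: Cedarfen=21 Elkhorn=20 Ironridge=17 Juniper=26 → close Juniper (overflow 12)
  26÷3 = 8 each, +1 to first 2
Round 4: Cedarfen=30 Elkhorn=29 Ironridge=25 → close Cedarfen (overflow 18)
  30÷2 = 15 each, +1 to first 0
Round 5: Elkhorn=44 Ironridge=40 → close Elkhorn (overflow 31)
  44÷1 = 44 each, +1 to first 0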